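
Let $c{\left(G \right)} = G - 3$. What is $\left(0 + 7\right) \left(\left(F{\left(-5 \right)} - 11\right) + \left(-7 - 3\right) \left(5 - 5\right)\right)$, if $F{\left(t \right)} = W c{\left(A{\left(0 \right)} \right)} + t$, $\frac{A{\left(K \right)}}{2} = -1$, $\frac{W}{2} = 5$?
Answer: $-462$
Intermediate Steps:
$W = 10$ ($W = 2 \cdot 5 = 10$)
$A{\left(K \right)} = -2$ ($A{\left(K \right)} = 2 \left(-1\right) = -2$)
$c{\left(G \right)} = -3 + G$
$F{\left(t \right)} = -50 + t$ ($F{\left(t \right)} = 10 \left(-3 - 2\right) + t = 10 \left(-5\right) + t = -50 + t$)
$\left(0 + 7\right) \left(\left(F{\left(-5 \right)} - 11\right) + \left(-7 - 3\right) \left(5 - 5\right)\right) = \left(0 + 7\right) \left(\left(\left(-50 - 5\right) - 11\right) + \left(-7 - 3\right) \left(5 - 5\right)\right) = 7 \left(\left(-55 - 11\right) - 0\right) = 7 \left(-66 + 0\right) = 7 \left(-66\right) = -462$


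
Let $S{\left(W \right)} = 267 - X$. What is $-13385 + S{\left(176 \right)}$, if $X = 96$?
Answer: $-13214$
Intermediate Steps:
$S{\left(W \right)} = 171$ ($S{\left(W \right)} = 267 - 96 = 171$)
$-13385 + S{\left(176 \right)} = -13385 + 171 = -13214$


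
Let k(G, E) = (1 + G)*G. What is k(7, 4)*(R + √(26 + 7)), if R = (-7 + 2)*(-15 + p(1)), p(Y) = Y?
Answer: 3920 + 56*√33 ≈ 4241.7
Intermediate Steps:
R = 70 (R = (-7 + 2)*(-15 + 1) = -5*(-14) = 70)
k(G, E) = G*(1 + G)
k(7, 4)*(R + √(26 + 7)) = (7*(1 + 7))*(70 + √(26 + 7)) = (7*8)*(70 + √33) = 56*(70 + √33) = 3920 + 56*√33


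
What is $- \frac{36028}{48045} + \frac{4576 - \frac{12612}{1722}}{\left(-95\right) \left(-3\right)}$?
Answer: $\frac{4003344946}{261989385} \approx 15.281$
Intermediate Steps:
$- \frac{36028}{48045} + \frac{4576 - \frac{12612}{1722}}{\left(-95\right) \left(-3\right)} = \left(-36028\right) \frac{1}{48045} + \frac{4576 - 12612 \cdot \frac{1}{1722}}{285} = - \frac{36028}{48045} + \left(4576 - \frac{2102}{287}\right) \frac{1}{285} = - \frac{36028}{48045} + \frac{1311210}{287} \cdot \frac{1}{285} = - \frac{36028}{48045} + \frac{87414}{5453} = \frac{4003344946}{261989385}$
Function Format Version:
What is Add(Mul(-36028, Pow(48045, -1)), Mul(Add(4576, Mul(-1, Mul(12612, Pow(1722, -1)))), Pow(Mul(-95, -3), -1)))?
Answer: Rational(4003344946, 261989385) ≈ 15.281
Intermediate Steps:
Add(Mul(-36028, Pow(48045, -1)), Mul(Add(4576, Mul(-1, Mul(12612, Pow(1722, -1)))), Pow(Mul(-95, -3), -1))) = Add(Mul(-36028, Rational(1, 48045)), Mul(Add(4576, Mul(-1, Mul(12612, Rational(1, 1722)))), Pow(285, -1))) = Add(Rational(-36028, 48045), Mul(Add(4576, Mul(-1, Rational(2102, 287))), Rational(1, 285))) = Add(Rational(-36028, 48045), Mul(Add(4576, Rational(-2102, 287)), Rational(1, 285))) = Add(Rational(-36028, 48045), Mul(Rational(1311210, 287), Rational(1, 285))) = Add(Rational(-36028, 48045), Rational(87414, 5453)) = Rational(4003344946, 261989385)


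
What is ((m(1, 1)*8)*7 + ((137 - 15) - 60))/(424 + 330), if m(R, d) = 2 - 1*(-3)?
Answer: 171/377 ≈ 0.45358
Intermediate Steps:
m(R, d) = 5 (m(R, d) = 2 + 3 = 5)
((m(1, 1)*8)*7 + ((137 - 15) - 60))/(424 + 330) = ((5*8)*7 + ((137 - 15) - 60))/(424 + 330) = (40*7 + (122 - 60))/754 = (280 + 62)*(1/754) = 342*(1/754) = 171/377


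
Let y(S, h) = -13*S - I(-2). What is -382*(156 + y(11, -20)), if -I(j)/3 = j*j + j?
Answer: -7258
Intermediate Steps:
I(j) = -3*j - 3*j² (I(j) = -3*(j*j + j) = -3*(j² + j) = -3*(j + j²) = -3*j - 3*j²)
y(S, h) = 6 - 13*S (y(S, h) = -13*S - (-3)*(-2)*(1 - 2) = -13*S - (-3)*(-2)*(-1) = -13*S - 1*(-6) = -13*S + 6 = 6 - 13*S)
-382*(156 + y(11, -20)) = -382*(156 + (6 - 13*11)) = -382*(156 + (6 - 143)) = -382*(156 - 137) = -382*19 = -7258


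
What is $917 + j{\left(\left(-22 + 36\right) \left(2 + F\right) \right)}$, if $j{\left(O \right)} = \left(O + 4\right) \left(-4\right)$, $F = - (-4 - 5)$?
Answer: $285$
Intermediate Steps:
$F = 9$ ($F = \left(-1\right) \left(-9\right) = 9$)
$j{\left(O \right)} = -16 - 4 O$ ($j{\left(O \right)} = \left(4 + O\right) \left(-4\right) = -16 - 4 O$)
$917 + j{\left(\left(-22 + 36\right) \left(2 + F\right) \right)} = 917 - \left(16 + 4 \left(-22 + 36\right) \left(2 + 9\right)\right) = 917 - \left(16 + 4 \cdot 14 \cdot 11\right) = 917 - 632 = 285$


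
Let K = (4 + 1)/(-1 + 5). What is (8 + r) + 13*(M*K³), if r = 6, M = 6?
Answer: 5323/32 ≈ 166.34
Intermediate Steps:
K = 5/4 ≈ 1.2500
(8 + r) + 13*(M*K³) = (8 + 6) + 13*(6*(5/4)³) = 14 + 13*(6*(125/64)) = 14 + 13*(375/32) = 14 + 4875/32 = 5323/32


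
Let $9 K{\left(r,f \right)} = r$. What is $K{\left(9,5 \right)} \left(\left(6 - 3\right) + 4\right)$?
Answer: $7$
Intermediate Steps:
$K{\left(r,f \right)} = \frac{r}{9}$
$K{\left(9,5 \right)} \left(\left(6 - 3\right) + 4\right) = \frac{1}{9} \cdot 9 \left(\left(6 - 3\right) + 4\right) = 1 \left(3 + 4\right) = 1 \cdot 7 = 7$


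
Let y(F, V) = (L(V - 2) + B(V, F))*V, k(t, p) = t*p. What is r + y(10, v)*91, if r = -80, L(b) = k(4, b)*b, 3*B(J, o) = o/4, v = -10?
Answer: -1574995/3 ≈ -5.2500e+5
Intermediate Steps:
k(t, p) = p*t
B(J, o) = o/12 (B(J, o) = (o/4)/3 = o/12)
L(b) = 4*b² (L(b) = (b*4)*b = (4*b)*b = 4*b²)
y(F, V) = V*(4*(-2 + V)² + F/12) (y(F, V) = (4*(V - 2)² + F/12)*V = (4*(-2 + V)² + F/12)*V = V*(4*(-2 + V)² + F/12))
r + y(10, v)*91 = -80 + ((1/12)*(-10)*(10 + 48*(-2 - 10)²))*91 = -80 + ((1/12)*(-10)*(10 + 48*(-12)²))*91 = -80 + ((1/12)*(-10)*(10 + 48*144))*91 = -80 + ((1/12)*(-10)*(10 + 6912))*91 = -80 + ((1/12)*(-10)*6922)*91 = -80 - 17305/3*91 = -80 - 1574755/3 = -1574995/3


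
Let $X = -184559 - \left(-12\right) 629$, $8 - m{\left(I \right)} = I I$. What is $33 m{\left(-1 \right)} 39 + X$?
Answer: $-168002$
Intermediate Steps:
$m{\left(I \right)} = 8 - I^{2}$ ($m{\left(I \right)} = 8 - I I = 8 - I^{2}$)
$X = -177011$ ($X = -184559 - -7548 = -184559 + 7548 = -177011$)
$33 m{\left(-1 \right)} 39 + X = 33 \left(8 - \left(-1\right)^{2}\right) 39 - 177011 = 33 \left(8 - 1\right) 39 - 177011 = 33 \cdot 7 \cdot 39 - 177011 = 231 \cdot 39 - 177011 = 9009 - 177011 = -168002$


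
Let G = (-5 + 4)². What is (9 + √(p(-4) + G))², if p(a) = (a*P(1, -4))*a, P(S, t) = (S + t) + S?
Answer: (9 + I*√31)² ≈ 50.0 + 100.22*I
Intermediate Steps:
P(S, t) = t + 2*S
p(a) = -2*a² (p(a) = (a*(-4 + 2*1))*a = (a*(-4 + 2))*a = (a*(-2))*a = (-2*a)*a = -2*a²)
G = 1 (G = (-1)² = 1)
(9 + √(p(-4) + G))² = (9 + √(-2*(-4)² + 1))² = (9 + √(-2*16 + 1))² = (9 + √(-32 + 1))² = (9 + √(-31))² = (9 + I*√31)²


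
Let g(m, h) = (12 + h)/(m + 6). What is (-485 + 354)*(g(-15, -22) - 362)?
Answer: 425488/9 ≈ 47276.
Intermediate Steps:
g(m, h) = (12 + h)/(6 + m)
(-485 + 354)*(g(-15, -22) - 362) = (-485 + 354)*((12 - 22)/(6 - 15) - 362) = -131*(-10/(-9) - 362) = -131*(-1/9*(-10) - 362) = -131*(10/9 - 362) = -131*(-3248/9) = 425488/9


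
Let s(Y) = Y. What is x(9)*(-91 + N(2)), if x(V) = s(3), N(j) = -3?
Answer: -282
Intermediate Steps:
x(V) = 3
x(9)*(-91 + N(2)) = 3*(-91 - 3) = 3*(-94) = -282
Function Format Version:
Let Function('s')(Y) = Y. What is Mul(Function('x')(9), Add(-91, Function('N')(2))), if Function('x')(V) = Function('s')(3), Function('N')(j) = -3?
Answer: -282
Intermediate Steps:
Function('x')(V) = 3
Mul(Function('x')(9), Add(-91, Function('N')(2))) = Mul(3, Add(-91, -3)) = Mul(3, -94) = -282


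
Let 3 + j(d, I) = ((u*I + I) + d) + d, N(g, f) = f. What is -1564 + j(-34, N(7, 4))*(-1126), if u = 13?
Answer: 15326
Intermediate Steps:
j(d, I) = -3 + 2*d + 14*I (j(d, I) = -3 + (((13*I + I) + d) + d) = -3 + ((14*I + d) + d) = -3 + ((d + 14*I) + d) = -3 + (2*d + 14*I) = -3 + 2*d + 14*I)
-1564 + j(-34, N(7, 4))*(-1126) = -1564 + (-3 + 2*(-34) + 14*4)*(-1126) = -1564 + (-3 - 68 + 56)*(-1126) = -1564 - 15*(-1126) = -1564 + 16890 = 15326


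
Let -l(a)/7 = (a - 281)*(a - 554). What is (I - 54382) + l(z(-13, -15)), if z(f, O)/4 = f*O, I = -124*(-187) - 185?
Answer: -820797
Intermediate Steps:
I = 23003 (I = 23188 - 185 = 23003)
z(f, O) = 4*O*f (z(f, O) = 4*(f*O) = 4*(O*f) = 4*O*f)
l(a) = -7*(-554 + a)*(-281 + a) (l(a) = -7*(a - 281)*(a - 554) = -7*(-281 + a)*(-554 + a) = -7*(-554 + a)*(-281 + a))
(I - 54382) + l(z(-13, -15)) = (23003 - 54382) + (-1089718 - 7*(4*(-15)*(-13))**2 + 5845*(4*(-15)*(-13))) = -31379 + (-1089718 - 7*780**2 + 5845*780) = -31379 + (-1089718 - 7*608400 + 4559100) = -31379 + (-1089718 - 4258800 + 4559100) = -31379 - 789418 = -820797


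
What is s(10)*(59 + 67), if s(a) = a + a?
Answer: 2520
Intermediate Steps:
s(a) = 2*a
s(10)*(59 + 67) = (2*10)*(59 + 67) = 20*126 = 2520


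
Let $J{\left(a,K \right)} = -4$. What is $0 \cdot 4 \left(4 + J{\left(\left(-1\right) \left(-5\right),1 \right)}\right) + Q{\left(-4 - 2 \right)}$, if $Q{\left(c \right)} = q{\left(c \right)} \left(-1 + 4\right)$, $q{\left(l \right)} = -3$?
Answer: $-9$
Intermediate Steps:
$Q{\left(c \right)} = -9$ ($Q{\left(c \right)} = - 3 \left(-1 + 4\right) = \left(-3\right) 3 = -9$)
$0 \cdot 4 \left(4 + J{\left(\left(-1\right) \left(-5\right),1 \right)}\right) + Q{\left(-4 - 2 \right)} = 0 \cdot 4 \left(4 - 4\right) - 9 = 0 \cdot 4 \cdot 0 - 9 = 0 \cdot 0 - 9 = 0 - 9 = -9$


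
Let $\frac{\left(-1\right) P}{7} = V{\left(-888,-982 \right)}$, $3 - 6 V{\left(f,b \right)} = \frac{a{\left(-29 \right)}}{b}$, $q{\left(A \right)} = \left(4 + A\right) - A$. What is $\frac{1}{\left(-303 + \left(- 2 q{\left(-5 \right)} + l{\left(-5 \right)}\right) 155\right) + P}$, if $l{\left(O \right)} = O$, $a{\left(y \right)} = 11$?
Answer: $- \frac{5892}{13678355} \approx -0.00043075$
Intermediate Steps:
$q{\left(A \right)} = 4$
$V{\left(f,b \right)} = \frac{1}{2} - \frac{11}{6 b}$ ($V{\left(f,b \right)} = \frac{1}{2} - \frac{11 \frac{1}{b}}{6} = \frac{1}{2} - \frac{11}{6 b}$)
$P = - \frac{20699}{5892}$ ($P = - 7 \frac{-11 + 3 \left(-982\right)}{6 \left(-982\right)} = - 7 \cdot \frac{1}{6} \left(- \frac{1}{982}\right) \left(-11 - 2946\right) = - 7 \cdot \frac{1}{6} \left(- \frac{1}{982}\right) \left(-2957\right) = \left(-7\right) \frac{2957}{5892} = - \frac{20699}{5892} \approx -3.5131$)
$\frac{1}{\left(-303 + \left(- 2 q{\left(-5 \right)} + l{\left(-5 \right)}\right) 155\right) + P} = \frac{1}{\left(-303 + \left(\left(-2\right) 4 - 5\right) 155\right) - \frac{20699}{5892}} = \frac{1}{\left(-303 + \left(-8 - 5\right) 155\right) - \frac{20699}{5892}} = \frac{1}{\left(-303 - 2015\right) - \frac{20699}{5892}} = \frac{1}{-2318 - \frac{20699}{5892}} = \frac{1}{- \frac{13678355}{5892}} = - \frac{5892}{13678355}$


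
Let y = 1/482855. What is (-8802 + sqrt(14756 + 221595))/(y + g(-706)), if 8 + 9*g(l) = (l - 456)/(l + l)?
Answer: 1000187778420/90615553 - 340895630*sqrt(236351)/271846659 ≈ 10428.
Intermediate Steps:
g(l) = -8/9 + (-456 + l)/(18*l) (g(l) = -8/9 + ((l - 456)/(l + l))/9 = -8/9 + ((-456 + l)/((2*l)))/9 = -8/9 + ((-456 + l)*(1/(2*l)))/9 = -8/9 + ((-456 + l)/(2*l))/9 = -8/9 + (-456 + l)/(18*l))
y = 1/482855 ≈ 2.0710e-6
(-8802 + sqrt(14756 + 221595))/(y + g(-706)) = (-8802 + sqrt(14756 + 221595))/(1/482855 + (1/6)*(-152 - 5*(-706))/(-706)) = (-8802 + sqrt(236351))/(1/482855 + (1/6)*(-1/706)*(-152 + 3530)) = (-8802 + sqrt(236351))/(1/482855 + (1/6)*(-1/706)*3378) = (-8802 + sqrt(236351))/(1/482855 - 563/706) = (-8802 + sqrt(236351))/(-271846659/340895630) = (-8802 + sqrt(236351))*(-340895630/271846659) = 1000187778420/90615553 - 340895630*sqrt(236351)/271846659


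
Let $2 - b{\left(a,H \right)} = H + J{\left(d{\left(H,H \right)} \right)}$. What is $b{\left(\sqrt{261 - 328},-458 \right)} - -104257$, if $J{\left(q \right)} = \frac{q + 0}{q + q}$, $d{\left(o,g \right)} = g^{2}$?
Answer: $\frac{209433}{2} \approx 1.0472 \cdot 10^{5}$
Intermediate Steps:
$J{\left(q \right)} = \frac{1}{2}$ ($J{\left(q \right)} = \frac{q}{2 q} = q \frac{1}{2 q} = \frac{1}{2}$)
$b{\left(a,H \right)} = \frac{3}{2} - H$ ($b{\left(a,H \right)} = 2 - \left(H + \frac{1}{2}\right) = 2 - \left(\frac{1}{2} + H\right) = \frac{3}{2} - H$)
$b{\left(\sqrt{261 - 328},-458 \right)} - -104257 = \left(\frac{3}{2} - -458\right) - -104257 = \left(\frac{3}{2} + 458\right) + 104257 = \frac{919}{2} + 104257 = \frac{209433}{2}$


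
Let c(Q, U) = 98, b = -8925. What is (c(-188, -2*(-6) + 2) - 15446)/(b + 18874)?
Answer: -15348/9949 ≈ -1.5427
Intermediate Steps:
(c(-188, -2*(-6) + 2) - 15446)/(b + 18874) = (98 - 15446)/(-8925 + 18874) = -15348/9949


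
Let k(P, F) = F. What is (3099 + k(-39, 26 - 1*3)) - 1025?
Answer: 2097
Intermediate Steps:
(3099 + k(-39, 26 - 1*3)) - 1025 = (3099 + (26 - 1*3)) - 1025 = (3099 + (26 - 3)) - 1025 = (3099 + 23) - 1025 = 3122 - 1025 = 2097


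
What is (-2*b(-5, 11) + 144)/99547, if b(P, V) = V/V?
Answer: 142/99547 ≈ 0.0014265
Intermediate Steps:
b(P, V) = 1
(-2*b(-5, 11) + 144)/99547 = (-2*1 + 144)/99547 = (-2 + 144)*(1/99547) = 142*(1/99547) = 142/99547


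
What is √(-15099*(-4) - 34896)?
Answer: 10*√255 ≈ 159.69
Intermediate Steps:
√(-15099*(-4) - 34896) = √(60396 - 34896) = √25500 = 10*√255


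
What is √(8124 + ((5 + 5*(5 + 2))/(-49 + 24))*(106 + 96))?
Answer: 14*√995/5 ≈ 88.322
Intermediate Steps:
√(8124 + ((5 + 5*(5 + 2))/(-49 + 24))*(106 + 96)) = √(8124 + ((5 + 5*7)/(-25))*202) = √(8124 + ((5 + 35)*(-1/25))*202) = √(8124 + (40*(-1/25))*202) = √(8124 - 8/5*202) = √(8124 - 1616/5) = √(39004/5) = 14*√995/5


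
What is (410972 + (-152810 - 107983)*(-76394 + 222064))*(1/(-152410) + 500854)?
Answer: -1449959815283493422991/76205 ≈ -1.9027e+16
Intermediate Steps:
(410972 + (-152810 - 107983)*(-76394 + 222064))*(1/(-152410) + 500854) = (410972 - 260793*145670)*(-1/152410 + 500854) = (410972 - 37989716310)*(76335158139/152410) = -37989305338*76335158139/152410 = -1449959815283493422991/76205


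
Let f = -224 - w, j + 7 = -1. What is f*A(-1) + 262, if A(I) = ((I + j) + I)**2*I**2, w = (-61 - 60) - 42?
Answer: -5838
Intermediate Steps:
j = -8 (j = -7 - 1 = -8)
w = -163 (w = -121 - 42 = -163)
A(I) = I**2*(-8 + 2*I)**2 (A(I) = ((I - 8) + I)**2*I**2 = ((-8 + I) + I)**2*I**2 = (-8 + 2*I)**2*I**2 = I**2*(-8 + 2*I)**2)
f = -61 (f = -224 - 1*(-163) = -224 + 163 = -61)
f*A(-1) + 262 = -244*(-1)**2*(-4 - 1)**2 + 262 = -244*(-5)**2 + 262 = -244*25 + 262 = -61*100 + 262 = -6100 + 262 = -5838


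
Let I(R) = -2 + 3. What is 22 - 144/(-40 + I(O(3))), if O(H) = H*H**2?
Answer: 334/13 ≈ 25.692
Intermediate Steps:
O(H) = H**3
I(R) = 1
22 - 144/(-40 + I(O(3))) = 22 - 144/(-40 + 1) = 22 - 144/(-39) = 22 - 144*(-1/39) = 22 + 48/13 = 334/13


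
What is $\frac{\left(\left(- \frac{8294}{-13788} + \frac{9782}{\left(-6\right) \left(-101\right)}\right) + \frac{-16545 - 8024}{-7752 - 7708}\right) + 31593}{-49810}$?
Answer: $- \frac{170143339108753}{268094984002200} \approx -0.63464$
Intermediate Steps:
$\frac{\left(\left(- \frac{8294}{-13788} + \frac{9782}{\left(-6\right) \left(-101\right)}\right) + \frac{-16545 - 8024}{-7752 - 7708}\right) + 31593}{-49810} = \left(\left(\left(\left(-8294\right) \left(- \frac{1}{13788}\right) + \frac{9782}{606}\right) - \frac{24569}{-15460}\right) + 31593\right) \left(- \frac{1}{49810}\right) = \left(\left(\left(\frac{4147}{6894} + 9782 \cdot \frac{1}{606}\right) - - \frac{24569}{15460}\right) + 31593\right) \left(- \frac{1}{49810}\right) = \left(\left(\left(\frac{4147}{6894} + \frac{4891}{303}\right) + \frac{24569}{15460}\right) + 31593\right) \left(- \frac{1}{49810}\right) = \left(\left(\frac{11658365}{696294} + \frac{24569}{15460}\right) + 31593\right) \left(- \frac{1}{49810}\right) = \left(\frac{98672785093}{5382352620} + 31593\right) \left(- \frac{1}{49810}\right) = \frac{170143339108753}{5382352620} \left(- \frac{1}{49810}\right) = - \frac{170143339108753}{268094984002200}$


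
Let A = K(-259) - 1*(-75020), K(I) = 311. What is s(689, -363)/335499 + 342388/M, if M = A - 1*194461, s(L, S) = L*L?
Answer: -3239851049/2220444215 ≈ -1.4591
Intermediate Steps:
A = 75331 (A = 311 - 1*(-75020) = 311 + 75020 = 75331)
s(L, S) = L²
M = -119130 (M = 75331 - 1*194461 = 75331 - 194461 = -119130)
s(689, -363)/335499 + 342388/M = 689²/335499 + 342388/(-119130) = 474721*(1/335499) + 342388*(-1/119130) = 474721/335499 - 171194/59565 = -3239851049/2220444215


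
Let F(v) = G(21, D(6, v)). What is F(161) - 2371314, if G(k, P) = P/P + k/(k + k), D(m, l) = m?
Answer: -4742625/2 ≈ -2.3713e+6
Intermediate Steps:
G(k, P) = 3/2 (G(k, P) = 1 + k/((2*k)) = 1 + k*(1/(2*k)) = 1 + ½ = 3/2)
F(v) = 3/2
F(161) - 2371314 = 3/2 - 2371314 = -4742625/2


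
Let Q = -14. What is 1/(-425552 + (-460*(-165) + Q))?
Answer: -1/349666 ≈ -2.8599e-6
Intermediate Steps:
1/(-425552 + (-460*(-165) + Q)) = 1/(-425552 + (-460*(-165) - 14)) = 1/(-425552 + (75900 - 14)) = 1/(-425552 + 75886) = 1/(-349666) = -1/349666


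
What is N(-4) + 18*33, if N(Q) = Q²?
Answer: 610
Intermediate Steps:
N(-4) + 18*33 = (-4)² + 18*33 = 16 + 594 = 610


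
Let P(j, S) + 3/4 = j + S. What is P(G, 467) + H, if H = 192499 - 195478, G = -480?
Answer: -11971/4 ≈ -2992.8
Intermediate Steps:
H = -2979
P(j, S) = -3/4 + S + j (P(j, S) = -3/4 + (j + S) = -3/4 + (S + j) = -3/4 + S + j)
P(G, 467) + H = (-3/4 + 467 - 480) - 2979 = -55/4 - 2979 = -11971/4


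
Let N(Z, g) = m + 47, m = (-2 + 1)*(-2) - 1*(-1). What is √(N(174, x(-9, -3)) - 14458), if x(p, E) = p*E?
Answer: 2*I*√3602 ≈ 120.03*I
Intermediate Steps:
x(p, E) = E*p
m = 3 (m = -1*(-2) + 1 = 2 + 1 = 3)
N(Z, g) = 50 (N(Z, g) = 3 + 47 = 50)
√(N(174, x(-9, -3)) - 14458) = √(50 - 14458) = √(-14408) = 2*I*√3602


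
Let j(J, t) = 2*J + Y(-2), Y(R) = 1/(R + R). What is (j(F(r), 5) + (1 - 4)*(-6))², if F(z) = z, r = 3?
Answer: 9025/16 ≈ 564.06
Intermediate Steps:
Y(R) = 1/(2*R)
j(J, t) = -¼ + 2*J (j(J, t) = 2*J + (½)/(-2) = 2*J + (½)*(-½) = 2*J - ¼ = -¼ + 2*J)
(j(F(r), 5) + (1 - 4)*(-6))² = ((-¼ + 2*3) + (1 - 4)*(-6))² = ((-¼ + 6) - 3*(-6))² = (23/4 + 18)² = (95/4)² = 9025/16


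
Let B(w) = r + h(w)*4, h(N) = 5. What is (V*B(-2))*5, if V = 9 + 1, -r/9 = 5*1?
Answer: -1250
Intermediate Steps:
r = -45 ≈ -45.000
V = 10
B(w) = -25 (B(w) = -45 + 5*4 = -45 + 20 = -25)
(V*B(-2))*5 = (10*(-25))*5 = -250*5 = -1250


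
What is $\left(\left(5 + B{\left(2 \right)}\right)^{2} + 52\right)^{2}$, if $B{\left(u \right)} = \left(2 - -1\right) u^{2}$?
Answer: $116281$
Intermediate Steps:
$B{\left(u \right)} = 3 u^{2}$ ($B{\left(u \right)} = \left(2 + 1\right) u^{2} = 3 u^{2}$)
$\left(\left(5 + B{\left(2 \right)}\right)^{2} + 52\right)^{2} = \left(\left(5 + 3 \cdot 2^{2}\right)^{2} + 52\right)^{2} = \left(\left(5 + 3 \cdot 4\right)^{2} + 52\right)^{2} = \left(\left(5 + 12\right)^{2} + 52\right)^{2} = \left(17^{2} + 52\right)^{2} = \left(289 + 52\right)^{2} = 341^{2} = 116281$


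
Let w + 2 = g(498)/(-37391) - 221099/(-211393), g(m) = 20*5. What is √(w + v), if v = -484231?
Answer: I*√57189083925252068443290/343660681 ≈ 695.87*I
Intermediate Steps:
g(m) = 100
w = -328800779/343660681 (w = -2 + (100/(-37391) - 221099/(-211393)) = -2 + (100*(-1/37391) - 221099*(-1/211393)) = -2 + (-100/37391 + 9613/9191) = -2 + 358520583/343660681 = -328800779/343660681 ≈ -0.95676)
√(w + v) = √(-328800779/343660681 - 484231) = √(-166411484022090/343660681) = I*√57189083925252068443290/343660681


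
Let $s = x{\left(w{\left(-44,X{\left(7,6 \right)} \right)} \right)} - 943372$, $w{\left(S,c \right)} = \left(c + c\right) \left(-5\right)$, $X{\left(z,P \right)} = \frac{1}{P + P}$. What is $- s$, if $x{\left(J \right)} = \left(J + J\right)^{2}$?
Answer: $\frac{8490323}{9} \approx 9.4337 \cdot 10^{5}$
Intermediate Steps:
$X{\left(z,P \right)} = \frac{1}{2 P}$
$w{\left(S,c \right)} = - 10 c$ ($w{\left(S,c \right)} = 2 c \left(-5\right) = - 10 c$)
$x{\left(J \right)} = 4 J^{2}$ ($x{\left(J \right)} = \left(2 J\right)^{2} = 4 J^{2}$)
$s = - \frac{8490323}{9}$ ($s = 4 \left(- 10 \frac{1}{2 \cdot 6}\right)^{2} - 943372 = 4 \left(- 10 \cdot \frac{1}{2} \cdot \frac{1}{6}\right)^{2} - 943372 = 4 \left(\left(-10\right) \frac{1}{12}\right)^{2} - 943372 = 4 \left(- \frac{5}{6}\right)^{2} - 943372 = 4 \cdot \frac{25}{36} - 943372 = \frac{25}{9} - 943372 = - \frac{8490323}{9} \approx -9.4337 \cdot 10^{5}$)
$- s = \left(-1\right) \left(- \frac{8490323}{9}\right) = \frac{8490323}{9}$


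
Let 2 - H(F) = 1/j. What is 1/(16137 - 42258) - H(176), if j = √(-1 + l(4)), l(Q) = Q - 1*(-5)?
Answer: -52243/26121 + √2/4 ≈ -1.6465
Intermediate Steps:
l(Q) = 5 + Q (l(Q) = Q + 5 = 5 + Q)
j = 2*√2 (j = √(-1 + (5 + 4)) = √(-1 + 9) = √8 = 2*√2 ≈ 2.8284)
H(F) = 2 - √2/4 (H(F) = 2 - 1/(2*√2) = 2 - √2/4)
1/(16137 - 42258) - H(176) = 1/(16137 - 42258) - (2 - √2/4) = 1/(-26121) + (-2 + √2/4) = -1/26121 + (-2 + √2/4) = -52243/26121 + √2/4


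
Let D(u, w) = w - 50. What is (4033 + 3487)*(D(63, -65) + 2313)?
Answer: 16528960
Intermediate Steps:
D(u, w) = -50 + w
(4033 + 3487)*(D(63, -65) + 2313) = (4033 + 3487)*((-50 - 65) + 2313) = 7520*(-115 + 2313) = 7520*2198 = 16528960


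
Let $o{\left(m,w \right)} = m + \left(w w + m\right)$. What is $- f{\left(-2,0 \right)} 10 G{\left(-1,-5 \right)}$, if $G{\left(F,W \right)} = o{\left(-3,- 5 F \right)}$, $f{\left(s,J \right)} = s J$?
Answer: $0$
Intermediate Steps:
$f{\left(s,J \right)} = J s$
$o{\left(m,w \right)} = w^{2} + 2 m$ ($o{\left(m,w \right)} = m + \left(w^{2} + m\right) = m + \left(m + w^{2}\right) = w^{2} + 2 m$)
$G{\left(F,W \right)} = -6 + 25 F^{2}$ ($G{\left(F,W \right)} = \left(- 5 F\right)^{2} + 2 \left(-3\right) = 25 F^{2} - 6 = -6 + 25 F^{2}$)
$- f{\left(-2,0 \right)} 10 G{\left(-1,-5 \right)} = - 0 \left(-2\right) 10 \left(-6 + 25 \left(-1\right)^{2}\right) = - 0 \cdot 10 \left(-6 + 25 \cdot 1\right) = - 0 \left(-6 + 25\right) = - 0 \cdot 19 = \left(-1\right) 0 = 0$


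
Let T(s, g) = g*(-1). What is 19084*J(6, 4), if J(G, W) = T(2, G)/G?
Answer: -19084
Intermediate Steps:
T(s, g) = -g
J(G, W) = -1 (J(G, W) = (-G)/G = -1)
19084*J(6, 4) = 19084*(-1) = -19084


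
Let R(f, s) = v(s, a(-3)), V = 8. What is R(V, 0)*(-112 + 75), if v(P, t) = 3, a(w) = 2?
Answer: -111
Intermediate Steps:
R(f, s) = 3
R(V, 0)*(-112 + 75) = 3*(-112 + 75) = 3*(-37) = -111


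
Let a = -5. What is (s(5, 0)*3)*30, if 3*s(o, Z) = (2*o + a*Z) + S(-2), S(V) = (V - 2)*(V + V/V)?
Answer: 420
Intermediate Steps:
S(V) = (1 + V)*(-2 + V) (S(V) = (-2 + V)*(V + 1) = (-2 + V)*(1 + V) = (1 + V)*(-2 + V))
s(o, Z) = 4/3 - 5*Z/3 + 2*o/3 (s(o, Z) = ((2*o - 5*Z) + (-2 + (-2)² - 1*(-2)))/3 = ((-5*Z + 2*o) + (-2 + 4 + 2))/3 = ((-5*Z + 2*o) + 4)/3 = (4 - 5*Z + 2*o)/3 = 4/3 - 5*Z/3 + 2*o/3)
(s(5, 0)*3)*30 = ((4/3 - 5/3*0 + (⅔)*5)*3)*30 = ((4/3 + 0 + 10/3)*3)*30 = ((14/3)*3)*30 = 14*30 = 420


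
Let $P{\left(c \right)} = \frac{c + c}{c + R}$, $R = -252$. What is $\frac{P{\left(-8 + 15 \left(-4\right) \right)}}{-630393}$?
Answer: $- \frac{17}{25215720} \approx -6.7418 \cdot 10^{-7}$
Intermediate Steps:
$P{\left(c \right)} = \frac{2 c}{-252 + c}$ ($P{\left(c \right)} = \frac{c + c}{c - 252} = \frac{2 c}{-252 + c}$)
$\frac{P{\left(-8 + 15 \left(-4\right) \right)}}{-630393} = \frac{2 \left(-8 + 15 \left(-4\right)\right) \frac{1}{-252 + \left(-8 + 15 \left(-4\right)\right)}}{-630393} = \frac{2 \left(-8 - 60\right)}{-252 - 68} \left(- \frac{1}{630393}\right) = 2 \left(-68\right) \frac{1}{-252 - 68} \left(- \frac{1}{630393}\right) = 2 \left(-68\right) \frac{1}{-320} \left(- \frac{1}{630393}\right) = 2 \left(-68\right) \left(- \frac{1}{320}\right) \left(- \frac{1}{630393}\right) = \frac{17}{40} \left(- \frac{1}{630393}\right) = - \frac{17}{25215720}$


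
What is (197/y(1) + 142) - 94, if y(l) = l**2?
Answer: 245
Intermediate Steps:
(197/y(1) + 142) - 94 = (197/(1**2) + 142) - 94 = (197/1 + 142) - 94 = (197*1 + 142) - 94 = (197 + 142) - 94 = 339 - 94 = 245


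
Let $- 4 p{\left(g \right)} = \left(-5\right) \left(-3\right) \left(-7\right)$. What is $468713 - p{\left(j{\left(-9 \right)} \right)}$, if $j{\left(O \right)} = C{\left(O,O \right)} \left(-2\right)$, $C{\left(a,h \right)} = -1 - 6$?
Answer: $\frac{1874747}{4} \approx 4.6869 \cdot 10^{5}$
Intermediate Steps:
$C{\left(a,h \right)} = -7$ ($C{\left(a,h \right)} = -1 - 6 = -7$)
$j{\left(O \right)} = 14$ ($j{\left(O \right)} = \left(-7\right) \left(-2\right) = 14$)
$p{\left(g \right)} = \frac{105}{4}$ ($p{\left(g \right)} = - \frac{\left(-5\right) \left(-3\right) \left(-7\right)}{4} = - \frac{15 \left(-7\right)}{4} = \left(- \frac{1}{4}\right) \left(-105\right) = \frac{105}{4}$)
$468713 - p{\left(j{\left(-9 \right)} \right)} = 468713 - \frac{105}{4} = \frac{1874747}{4}$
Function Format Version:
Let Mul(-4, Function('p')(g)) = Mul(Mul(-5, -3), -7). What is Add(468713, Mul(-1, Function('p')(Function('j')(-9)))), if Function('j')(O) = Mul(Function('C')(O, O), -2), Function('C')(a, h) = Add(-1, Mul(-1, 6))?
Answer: Rational(1874747, 4) ≈ 4.6869e+5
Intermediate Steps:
Function('C')(a, h) = -7 (Function('C')(a, h) = Add(-1, -6) = -7)
Function('j')(O) = 14 (Function('j')(O) = Mul(-7, -2) = 14)
Function('p')(g) = Rational(105, 4) (Function('p')(g) = Mul(Rational(-1, 4), Mul(Mul(-5, -3), -7)) = Mul(Rational(-1, 4), Mul(15, -7)) = Mul(Rational(-1, 4), -105) = Rational(105, 4))
Add(468713, Mul(-1, Function('p')(Function('j')(-9)))) = Add(468713, Mul(-1, Rational(105, 4))) = Add(468713, Rational(-105, 4)) = Rational(1874747, 4)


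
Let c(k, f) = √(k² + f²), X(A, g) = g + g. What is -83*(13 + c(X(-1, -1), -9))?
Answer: -1079 - 83*√85 ≈ -1844.2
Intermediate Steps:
X(A, g) = 2*g
c(k, f) = √(f² + k²)
-83*(13 + c(X(-1, -1), -9)) = -83*(13 + √((-9)² + (2*(-1))²)) = -83*(13 + √(81 + (-2)²)) = -83*(13 + √(81 + 4)) = -83*(13 + √85) = -1079 - 83*√85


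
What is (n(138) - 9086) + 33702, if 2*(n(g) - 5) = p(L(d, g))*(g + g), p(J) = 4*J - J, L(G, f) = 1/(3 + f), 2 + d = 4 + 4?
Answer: 1157325/47 ≈ 24624.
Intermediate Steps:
d = 6 (d = -2 + (4 + 4) = -2 + 8 = 6)
p(J) = 3*J
n(g) = 5 + 3*g/(3 + g) (n(g) = 5 + ((3/(3 + g))*(g + g))/2 = 5 + ((3/(3 + g))*(2*g))/2 = 5 + (6*g/(3 + g))/2 = 5 + 3*g/(3 + g))
(n(138) - 9086) + 33702 = ((15 + 8*138)/(3 + 138) - 9086) + 33702 = ((15 + 1104)/141 - 9086) + 33702 = ((1/141)*1119 - 9086) + 33702 = (373/47 - 9086) + 33702 = -426669/47 + 33702 = 1157325/47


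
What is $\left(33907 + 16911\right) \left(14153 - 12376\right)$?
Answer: $90303586$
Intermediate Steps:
$\left(33907 + 16911\right) \left(14153 - 12376\right) = 50818 \cdot 1777 = 90303586$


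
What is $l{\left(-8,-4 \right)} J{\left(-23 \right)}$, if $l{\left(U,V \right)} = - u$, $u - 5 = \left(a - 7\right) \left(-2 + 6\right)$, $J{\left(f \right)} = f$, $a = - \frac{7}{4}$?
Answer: $-690$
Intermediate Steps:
$a = - \frac{7}{4}$ ($a = \left(-7\right) \frac{1}{4} = - \frac{7}{4} \approx -1.75$)
$u = -30$ ($u = 5 + \left(- \frac{7}{4} - 7\right) \left(-2 + 6\right) = 5 - 35 = -30$)
$l{\left(U,V \right)} = 30$ ($l{\left(U,V \right)} = \left(-1\right) \left(-30\right) = 30$)
$l{\left(-8,-4 \right)} J{\left(-23 \right)} = 30 \left(-23\right) = -690$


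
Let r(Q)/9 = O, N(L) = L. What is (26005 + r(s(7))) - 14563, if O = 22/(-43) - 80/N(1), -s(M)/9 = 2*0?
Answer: 460848/43 ≈ 10717.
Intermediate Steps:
s(M) = 0 (s(M) = -18*0 = -9*0 = 0)
O = -3462/43 (O = 22/(-43) - 80/1 = 22*(-1/43) - 80*1 = -22/43 - 80 = -3462/43 ≈ -80.512)
r(Q) = -31158/43 (r(Q) = 9*(-3462/43) = -31158/43)
(26005 + r(s(7))) - 14563 = (26005 - 31158/43) - 14563 = 1087057/43 - 14563 = 460848/43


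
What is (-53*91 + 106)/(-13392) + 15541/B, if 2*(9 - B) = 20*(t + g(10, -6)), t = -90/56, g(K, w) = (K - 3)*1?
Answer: -2910784015/8423568 ≈ -345.55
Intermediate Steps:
g(K, w) = -3 + K (g(K, w) = (-3 + K)*1 = -3 + K)
t = -45/28 (t = -90*1/56 = -45/28 ≈ -1.6071)
B = -629/14 (B = 9 - 10*(-45/28 + (-3 + 10)) = 9 - 10*(-45/28 + 7) = 9 - 10*151/28 = 9 - ½*755/7 = 9 - 755/14 = -629/14 ≈ -44.929)
(-53*91 + 106)/(-13392) + 15541/B = (-53*91 + 106)/(-13392) + 15541/(-629/14) = (-4823 + 106)*(-1/13392) + 15541*(-14/629) = -4717*(-1/13392) - 217574/629 = 4717/13392 - 217574/629 = -2910784015/8423568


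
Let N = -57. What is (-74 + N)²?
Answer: 17161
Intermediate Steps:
(-74 + N)² = (-74 - 57)² = (-131)² = 17161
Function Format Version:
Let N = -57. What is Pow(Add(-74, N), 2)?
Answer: 17161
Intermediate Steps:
Pow(Add(-74, N), 2) = Pow(Add(-74, -57), 2) = Pow(-131, 2) = 17161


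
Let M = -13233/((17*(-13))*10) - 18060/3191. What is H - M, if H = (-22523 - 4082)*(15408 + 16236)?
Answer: -5937091158302103/7052110 ≈ -8.4189e+8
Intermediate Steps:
H = -841888620 (H = -26605*31644 = -841888620)
M = 2313903/7052110 (M = -13233/((-221*10)) - 18060*1/3191 = -13233/(-2210) - 18060/3191 = -13233*(-1/2210) - 18060/3191 = 13233/2210 - 18060/3191 = 2313903/7052110 ≈ 0.32811)
H - M = -841888620 - 1*2313903/7052110 = -841888620 - 2313903/7052110 = -5937091158302103/7052110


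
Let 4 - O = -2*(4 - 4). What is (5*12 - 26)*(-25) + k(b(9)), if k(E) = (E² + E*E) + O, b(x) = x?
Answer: -684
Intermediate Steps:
O = 4 (O = 4 - (-2)*(4 - 4) = 4 - (-2)*0 = 4 - 1*0 = 4 + 0 = 4)
k(E) = 4 + 2*E² (k(E) = (E² + E*E) + 4 = (E² + E²) + 4 = 2*E² + 4 = 4 + 2*E²)
(5*12 - 26)*(-25) + k(b(9)) = (5*12 - 26)*(-25) + (4 + 2*9²) = (60 - 26)*(-25) + (4 + 2*81) = 34*(-25) + (4 + 162) = -850 + 166 = -684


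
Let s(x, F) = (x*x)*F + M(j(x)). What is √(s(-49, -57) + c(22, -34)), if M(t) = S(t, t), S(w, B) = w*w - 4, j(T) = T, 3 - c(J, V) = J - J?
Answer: I*√134457 ≈ 366.68*I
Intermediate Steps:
c(J, V) = 3 (c(J, V) = 3 - (J - J) = 3 - 1*0 = 3 + 0 = 3)
S(w, B) = -4 + w² (S(w, B) = w² - 4 = -4 + w²)
M(t) = -4 + t²
s(x, F) = -4 + x² + F*x² (s(x, F) = (x*x)*F + (-4 + x²) = x²*F + (-4 + x²) = F*x² + (-4 + x²) = -4 + x² + F*x²)
√(s(-49, -57) + c(22, -34)) = √((-4 + (-49)² - 57*(-49)²) + 3) = √((-4 + 2401 - 57*2401) + 3) = √((-4 + 2401 - 136857) + 3) = √(-134460 + 3) = √(-134457) = I*√134457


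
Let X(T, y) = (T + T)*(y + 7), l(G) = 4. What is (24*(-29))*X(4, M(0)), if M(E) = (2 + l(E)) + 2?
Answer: -83520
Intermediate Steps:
M(E) = 8 (M(E) = (2 + 4) + 2 = 6 + 2 = 8)
X(T, y) = 2*T*(7 + y) (X(T, y) = (2*T)*(7 + y) = 2*T*(7 + y))
(24*(-29))*X(4, M(0)) = (24*(-29))*(2*4*(7 + 8)) = -1392*4*15 = -696*120 = -83520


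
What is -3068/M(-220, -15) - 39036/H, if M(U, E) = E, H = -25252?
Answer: 19514669/94695 ≈ 206.08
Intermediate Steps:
-3068/M(-220, -15) - 39036/H = -3068/(-15) - 39036/(-25252) = -3068*(-1/15) - 39036*(-1/25252) = 3068/15 + 9759/6313 = 19514669/94695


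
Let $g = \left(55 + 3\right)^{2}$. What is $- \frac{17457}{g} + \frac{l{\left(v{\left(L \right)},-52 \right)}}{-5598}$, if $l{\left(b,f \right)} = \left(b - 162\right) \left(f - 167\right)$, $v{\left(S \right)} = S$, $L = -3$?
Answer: $- \frac{12182357}{1046204} \approx -11.644$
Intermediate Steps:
$g = 3364$ ($g = 58^{2} = 3364$)
$l{\left(b,f \right)} = \left(-167 + f\right) \left(-162 + b\right)$ ($l{\left(b,f \right)} = \left(-162 + b\right) \left(-167 + f\right) = \left(-167 + f\right) \left(-162 + b\right)$)
$- \frac{17457}{g} + \frac{l{\left(v{\left(L \right)},-52 \right)}}{-5598} = - \frac{17457}{3364} + \frac{27054 - -501 - -8424 - -156}{-5598} = \left(-17457\right) \frac{1}{3364} + \left(27054 + 501 + 8424 + 156\right) \left(- \frac{1}{5598}\right) = - \frac{17457}{3364} + 36135 \left(- \frac{1}{5598}\right) = - \frac{17457}{3364} - \frac{4015}{622} = - \frac{12182357}{1046204}$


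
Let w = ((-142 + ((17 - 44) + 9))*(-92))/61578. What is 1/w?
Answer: 30789/7360 ≈ 4.1833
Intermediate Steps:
w = 7360/30789 (w = ((-142 + (-27 + 9))*(-92))*(1/61578) = ((-142 - 18)*(-92))*(1/61578) = -160*(-92)*(1/61578) = 14720*(1/61578) = 7360/30789 ≈ 0.23905)
1/w = 1/(7360/30789) = 30789/7360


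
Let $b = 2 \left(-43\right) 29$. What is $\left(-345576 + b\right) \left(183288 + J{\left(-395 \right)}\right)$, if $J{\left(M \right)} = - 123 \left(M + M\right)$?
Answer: $-97619016060$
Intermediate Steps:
$J{\left(M \right)} = - 246 M$ ($J{\left(M \right)} = - 123 \cdot 2 M = - 246 M$)
$b = -2494$ ($b = \left(-86\right) 29 = -2494$)
$\left(-345576 + b\right) \left(183288 + J{\left(-395 \right)}\right) = \left(-345576 - 2494\right) \left(183288 - -97170\right) = - 348070 \left(183288 + 97170\right) = \left(-348070\right) 280458 = -97619016060$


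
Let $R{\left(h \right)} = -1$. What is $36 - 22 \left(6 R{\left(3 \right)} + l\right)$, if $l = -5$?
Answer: $278$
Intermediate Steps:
$36 - 22 \left(6 R{\left(3 \right)} + l\right) = 36 - 22 \left(6 \left(-1\right) - 5\right) = 36 - 22 \left(-6 - 5\right) = 36 - -242 = 36 + 242 = 278$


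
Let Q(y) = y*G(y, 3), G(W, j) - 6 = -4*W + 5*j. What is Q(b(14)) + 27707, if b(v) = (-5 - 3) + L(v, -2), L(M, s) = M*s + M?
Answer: 25309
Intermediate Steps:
L(M, s) = M + M*s
G(W, j) = 6 - 4*W + 5*j (G(W, j) = 6 + (-4*W + 5*j) = 6 - 4*W + 5*j)
b(v) = -8 - v (b(v) = (-5 - 3) + v*(1 - 2) = -8 + v*(-1) = -8 - v)
Q(y) = y*(21 - 4*y) (Q(y) = y*(6 - 4*y + 5*3) = y*(6 - 4*y + 15) = y*(21 - 4*y))
Q(b(14)) + 27707 = (-8 - 1*14)*(21 - 4*(-8 - 1*14)) + 27707 = (-8 - 14)*(21 - 4*(-8 - 14)) + 27707 = -22*(21 - 4*(-22)) + 27707 = -22*(21 + 88) + 27707 = -22*109 + 27707 = -2398 + 27707 = 25309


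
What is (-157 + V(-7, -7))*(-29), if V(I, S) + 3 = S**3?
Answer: 14587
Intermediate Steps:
V(I, S) = -3 + S**3
(-157 + V(-7, -7))*(-29) = (-157 + (-3 + (-7)**3))*(-29) = (-157 + (-3 - 343))*(-29) = (-157 - 346)*(-29) = -503*(-29) = 14587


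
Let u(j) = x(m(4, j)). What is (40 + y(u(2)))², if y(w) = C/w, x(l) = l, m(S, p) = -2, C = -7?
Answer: 7569/4 ≈ 1892.3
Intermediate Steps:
u(j) = -2
y(w) = -7/w
(40 + y(u(2)))² = (40 - 7/(-2))² = (40 - 7*(-½))² = (40 + 7/2)² = (87/2)² = 7569/4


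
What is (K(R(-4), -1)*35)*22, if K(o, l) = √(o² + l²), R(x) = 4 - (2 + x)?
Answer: 770*√37 ≈ 4683.7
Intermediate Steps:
R(x) = 2 - x (R(x) = 4 + (-2 - x) = 2 - x)
K(o, l) = √(l² + o²)
(K(R(-4), -1)*35)*22 = (√((-1)² + (2 - 1*(-4))²)*35)*22 = (√(1 + (2 + 4)²)*35)*22 = (√(1 + 6²)*35)*22 = (√(1 + 36)*35)*22 = (√37*35)*22 = (35*√37)*22 = 770*√37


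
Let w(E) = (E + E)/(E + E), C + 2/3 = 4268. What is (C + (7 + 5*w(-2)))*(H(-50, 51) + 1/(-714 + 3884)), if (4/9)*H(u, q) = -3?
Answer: -274688267/9510 ≈ -28884.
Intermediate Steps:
C = 12802/3 (C = -2/3 + 4268 = 12802/3 ≈ 4267.3)
H(u, q) = -27/4 (H(u, q) = (9/4)*(-3) = -27/4)
w(E) = 1 (w(E) = (2*E)/((2*E)) = (2*E)*(1/(2*E)) = 1)
(C + (7 + 5*w(-2)))*(H(-50, 51) + 1/(-714 + 3884)) = (12802/3 + (7 + 5*1))*(-27/4 + 1/(-714 + 3884)) = (12802/3 + (7 + 5))*(-27/4 + 1/3170) = (12802/3 + 12)*(-27/4 + 1/3170) = (12838/3)*(-42793/6340) = -274688267/9510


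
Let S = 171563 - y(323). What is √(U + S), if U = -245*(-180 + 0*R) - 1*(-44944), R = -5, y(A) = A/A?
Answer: √260606 ≈ 510.50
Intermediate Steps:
y(A) = 1
S = 171562 (S = 171563 - 1*1 = 171563 - 1 = 171562)
U = 89044 (U = -245*(-180 + 0*(-5)) - 1*(-44944) = -245*(-180 + 0) + 44944 = -245*(-180) + 44944 = 44100 + 44944 = 89044)
√(U + S) = √(89044 + 171562) = √260606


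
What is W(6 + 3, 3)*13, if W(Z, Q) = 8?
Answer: 104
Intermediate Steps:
W(6 + 3, 3)*13 = 8*13 = 104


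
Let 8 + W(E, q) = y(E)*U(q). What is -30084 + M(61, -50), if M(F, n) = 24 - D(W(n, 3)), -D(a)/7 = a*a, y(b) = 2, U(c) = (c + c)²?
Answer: -1388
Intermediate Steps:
U(c) = 4*c² (U(c) = (2*c)² = 4*c²)
W(E, q) = -8 + 8*q² (W(E, q) = -8 + 2*(4*q²) = -8 + 8*q²)
D(a) = -7*a² (D(a) = -7*a*a = -7*a²)
M(F, n) = 28696 (M(F, n) = 24 - (-7)*(-8 + 8*3²)² = 24 - (-7)*(-8 + 8*9)² = 24 - (-7)*(-8 + 72)² = 24 - (-7)*64² = 24 - (-7)*4096 = 24 - 1*(-28672) = 24 + 28672 = 28696)
-30084 + M(61, -50) = -30084 + 28696 = -1388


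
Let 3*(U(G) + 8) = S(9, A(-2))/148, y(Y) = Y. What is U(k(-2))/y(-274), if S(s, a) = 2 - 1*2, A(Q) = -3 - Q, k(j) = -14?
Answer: 4/137 ≈ 0.029197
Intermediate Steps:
S(s, a) = 0 (S(s, a) = 2 - 2 = 0)
U(G) = -8 (U(G) = -8 + (0/148)/3 = -8 + (0*(1/148))/3 = -8 + (1/3)*0 = -8 + 0 = -8)
U(k(-2))/y(-274) = -8/(-274) = -8*(-1/274) = 4/137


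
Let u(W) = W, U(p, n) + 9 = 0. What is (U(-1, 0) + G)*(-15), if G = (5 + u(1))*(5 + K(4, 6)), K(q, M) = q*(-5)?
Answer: 1485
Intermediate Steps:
K(q, M) = -5*q
U(p, n) = -9 (U(p, n) = -9 + 0 = -9)
G = -90 (G = (5 + 1)*(5 - 5*4) = 6*(5 - 20) = 6*(-15) = -90)
(U(-1, 0) + G)*(-15) = (-9 - 90)*(-15) = -99*(-15) = 1485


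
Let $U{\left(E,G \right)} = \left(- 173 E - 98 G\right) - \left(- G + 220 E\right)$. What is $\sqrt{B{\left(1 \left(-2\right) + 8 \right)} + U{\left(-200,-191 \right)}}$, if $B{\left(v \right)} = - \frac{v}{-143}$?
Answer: $\frac{\sqrt{1986150881}}{143} \approx 311.65$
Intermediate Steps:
$U{\left(E,G \right)} = - 393 E - 97 G$ ($U{\left(E,G \right)} = \left(- 173 E - 98 G\right) - \left(- G + 220 E\right) = - 393 E - 97 G$)
$B{\left(v \right)} = \frac{v}{143}$ ($B{\left(v \right)} = - \frac{v \left(-1\right)}{143} = - \frac{\left(-1\right) v}{143} = \frac{v}{143}$)
$\sqrt{B{\left(1 \left(-2\right) + 8 \right)} + U{\left(-200,-191 \right)}} = \sqrt{\frac{1 \left(-2\right) + 8}{143} - -97127} = \sqrt{\frac{-2 + 8}{143} + \left(78600 + 18527\right)} = \sqrt{\frac{1}{143} \cdot 6 + 97127} = \sqrt{\frac{6}{143} + 97127} = \sqrt{\frac{13889167}{143}} = \frac{\sqrt{1986150881}}{143}$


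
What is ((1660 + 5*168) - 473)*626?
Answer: 1268902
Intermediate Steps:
((1660 + 5*168) - 473)*626 = ((1660 + 840) - 473)*626 = (2500 - 473)*626 = 2027*626 = 1268902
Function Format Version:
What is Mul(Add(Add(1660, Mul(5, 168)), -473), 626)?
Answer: 1268902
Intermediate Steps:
Mul(Add(Add(1660, Mul(5, 168)), -473), 626) = Mul(Add(Add(1660, 840), -473), 626) = Mul(Add(2500, -473), 626) = Mul(2027, 626) = 1268902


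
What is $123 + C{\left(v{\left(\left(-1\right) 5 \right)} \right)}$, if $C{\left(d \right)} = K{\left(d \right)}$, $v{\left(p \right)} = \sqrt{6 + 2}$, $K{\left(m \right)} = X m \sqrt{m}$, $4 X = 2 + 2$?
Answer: $123 + 4 \sqrt[4]{2} \approx 127.76$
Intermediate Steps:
$X = 1$ ($X = \frac{2 + 2}{4} = \frac{1}{4} \cdot 4 = 1$)
$K{\left(m \right)} = m^{\frac{3}{2}}$ ($K{\left(m \right)} = 1 m \sqrt{m} = m \sqrt{m} = m^{\frac{3}{2}}$)
$v{\left(p \right)} = 2 \sqrt{2}$ ($v{\left(p \right)} = \sqrt{8} = 2 \sqrt{2}$)
$C{\left(d \right)} = d^{\frac{3}{2}}$
$123 + C{\left(v{\left(\left(-1\right) 5 \right)} \right)} = 123 + \left(2 \sqrt{2}\right)^{\frac{3}{2}} = 123 + 4 \sqrt[4]{2}$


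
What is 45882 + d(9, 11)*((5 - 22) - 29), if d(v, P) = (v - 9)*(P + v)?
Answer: 45882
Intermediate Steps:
d(v, P) = (-9 + v)*(P + v)
45882 + d(9, 11)*((5 - 22) - 29) = 45882 + (9**2 - 9*11 - 9*9 + 11*9)*((5 - 22) - 29) = 45882 + (81 - 99 - 81 + 99)*(-17 - 29) = 45882 + 0*(-46) = 45882 + 0 = 45882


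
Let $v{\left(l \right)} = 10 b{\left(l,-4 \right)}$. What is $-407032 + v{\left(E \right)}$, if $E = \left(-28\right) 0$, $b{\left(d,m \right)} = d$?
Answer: $-407032$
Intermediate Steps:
$E = 0$
$v{\left(l \right)} = 10 l$
$-407032 + v{\left(E \right)} = -407032 + 10 \cdot 0 = -407032 + 0 = -407032$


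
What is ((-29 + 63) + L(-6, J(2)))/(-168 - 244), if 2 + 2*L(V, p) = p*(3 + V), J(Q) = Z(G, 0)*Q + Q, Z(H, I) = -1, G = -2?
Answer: -33/412 ≈ -0.080097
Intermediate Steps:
J(Q) = 0 (J(Q) = -Q + Q = 0)
L(V, p) = -1 + p*(3 + V)/2 (L(V, p) = -1 + (p*(3 + V))/2 = -1 + p*(3 + V)/2)
((-29 + 63) + L(-6, J(2)))/(-168 - 244) = ((-29 + 63) + (-1 + (3/2)*0 + (½)*(-6)*0))/(-168 - 244) = (34 + (-1 + 0 + 0))/(-412) = (34 - 1)*(-1/412) = 33*(-1/412) = -33/412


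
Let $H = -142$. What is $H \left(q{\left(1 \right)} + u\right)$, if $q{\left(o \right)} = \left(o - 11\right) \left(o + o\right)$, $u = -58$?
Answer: $11076$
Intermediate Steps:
$q{\left(o \right)} = 2 o \left(-11 + o\right)$ ($q{\left(o \right)} = \left(-11 + o\right) 2 o = 2 o \left(-11 + o\right)$)
$H \left(q{\left(1 \right)} + u\right) = - 142 \left(2 \cdot 1 \left(-11 + 1\right) - 58\right) = - 142 \left(2 \cdot 1 \left(-10\right) - 58\right) = - 142 \left(-20 - 58\right) = \left(-142\right) \left(-78\right) = 11076$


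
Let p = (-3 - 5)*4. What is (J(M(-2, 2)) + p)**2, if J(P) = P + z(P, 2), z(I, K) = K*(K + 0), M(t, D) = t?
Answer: 900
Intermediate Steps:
z(I, K) = K**2 (z(I, K) = K*K = K**2)
J(P) = 4 + P (J(P) = P + 2**2 = P + 4 = 4 + P)
p = -32 (p = -8*4 = -32)
(J(M(-2, 2)) + p)**2 = ((4 - 2) - 32)**2 = (2 - 32)**2 = (-30)**2 = 900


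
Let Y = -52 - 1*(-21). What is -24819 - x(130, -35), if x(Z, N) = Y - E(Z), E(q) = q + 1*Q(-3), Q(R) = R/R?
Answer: -24657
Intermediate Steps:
Q(R) = 1
Y = -31 (Y = -52 + 21 = -31)
E(q) = 1 + q (E(q) = q + 1*1 = q + 1 = 1 + q)
x(Z, N) = -32 - Z (x(Z, N) = -31 - (1 + Z) = -31 + (-1 - Z) = -32 - Z)
-24819 - x(130, -35) = -24819 - (-32 - 1*130) = -24819 - (-32 - 130) = -24819 - 1*(-162) = -24819 + 162 = -24657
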